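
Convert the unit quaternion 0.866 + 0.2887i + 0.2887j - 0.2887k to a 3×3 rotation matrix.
[[0.6666, 0.6667, 0.3333], [-0.3333, 0.6666, -0.6667], [-0.6667, 0.3333, 0.6666]]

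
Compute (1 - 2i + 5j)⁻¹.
0.0333 + 0.0667i - 0.1667j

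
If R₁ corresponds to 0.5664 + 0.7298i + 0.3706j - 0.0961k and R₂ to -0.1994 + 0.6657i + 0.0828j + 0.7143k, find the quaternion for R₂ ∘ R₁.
-0.5608 - 0.0411i + 0.5583j + 0.61k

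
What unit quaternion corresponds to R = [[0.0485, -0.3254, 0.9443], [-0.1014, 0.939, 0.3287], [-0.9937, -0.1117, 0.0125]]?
0.7071 - 0.1557i + 0.6852j + 0.0792k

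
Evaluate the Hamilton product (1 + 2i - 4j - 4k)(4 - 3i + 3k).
22 - 7i - 10j - 25k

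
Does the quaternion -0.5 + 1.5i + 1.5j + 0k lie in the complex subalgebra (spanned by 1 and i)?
No. The quaternion -0.5 + 1.5i + 1.5j has j-coefficient y = 1.5 and k-coefficient z = 0, not both zero, so it does not lie in the complex subalgebra spanned by 1 and i.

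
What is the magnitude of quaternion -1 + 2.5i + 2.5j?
3.674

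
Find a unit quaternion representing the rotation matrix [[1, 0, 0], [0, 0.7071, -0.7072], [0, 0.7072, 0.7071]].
0.9239 + 0.3827i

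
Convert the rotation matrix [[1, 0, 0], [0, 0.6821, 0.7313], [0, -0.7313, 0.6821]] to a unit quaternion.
0.9171 - 0.3987i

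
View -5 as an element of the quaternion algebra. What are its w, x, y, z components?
-5 + 0i + 0j + 0k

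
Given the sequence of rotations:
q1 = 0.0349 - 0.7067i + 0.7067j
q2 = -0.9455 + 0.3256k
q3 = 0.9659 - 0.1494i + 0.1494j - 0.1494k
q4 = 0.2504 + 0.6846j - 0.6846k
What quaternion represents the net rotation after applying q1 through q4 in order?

q2 · q1 = -0.033 + 0.4381i - 0.8983j + 0.0114k
q3 · q2 · q1 = 0.1695 + 0.2956i - 0.9363j + 0.0847k
q4 · q3 · q2 · q1 = 0.7414 - 0.509i - 0.3208j - 0.2972k
0.7414 - 0.509i - 0.3208j - 0.2972k


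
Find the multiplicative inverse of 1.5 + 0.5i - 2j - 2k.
0.1429 - 0.0476i + 0.1905j + 0.1905k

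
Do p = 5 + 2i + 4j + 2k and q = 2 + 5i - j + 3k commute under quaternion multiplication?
No: pq = -2 + 43i + 7j - 3k ≠ -2 + 15i - j + 41k = qp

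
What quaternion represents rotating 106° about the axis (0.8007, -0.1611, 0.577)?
0.6018 + 0.6395i - 0.1287j + 0.4608k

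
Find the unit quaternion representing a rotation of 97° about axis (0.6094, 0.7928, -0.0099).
0.6626 + 0.4564i + 0.5938j - 0.0074k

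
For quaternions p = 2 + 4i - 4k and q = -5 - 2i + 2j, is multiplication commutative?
No: pq = -2 - 16i + 12j + 28k ≠ -2 - 32i - 4j + 12k = qp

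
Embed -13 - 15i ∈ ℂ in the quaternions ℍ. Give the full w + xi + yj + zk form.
-13 - 15i + 0j + 0k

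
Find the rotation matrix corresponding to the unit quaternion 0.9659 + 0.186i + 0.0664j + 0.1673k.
[[0.9352, -0.2985, 0.1905], [0.3479, 0.8748, -0.3371], [-0.066, 0.3815, 0.922]]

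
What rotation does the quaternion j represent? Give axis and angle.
axis = (0, 1, 0), θ = π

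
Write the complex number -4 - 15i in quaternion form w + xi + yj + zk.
-4 - 15i + 0j + 0k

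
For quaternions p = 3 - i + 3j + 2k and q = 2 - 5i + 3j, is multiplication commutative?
No: pq = -8 - 23i + 5j + 16k ≠ -8 - 11i + 25j - 8k = qp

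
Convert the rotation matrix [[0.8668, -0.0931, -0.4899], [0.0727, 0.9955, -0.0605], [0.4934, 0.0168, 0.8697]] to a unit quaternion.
0.9659 + 0.02i - 0.2545j + 0.0429k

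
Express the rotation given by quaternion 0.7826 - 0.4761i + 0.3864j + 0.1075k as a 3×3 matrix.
[[0.6783, -0.5362, 0.5024], [-0.1997, 0.5235, 0.8283], [-0.7072, -0.6621, 0.248]]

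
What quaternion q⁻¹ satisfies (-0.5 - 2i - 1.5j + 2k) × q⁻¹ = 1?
-0.0476 + 0.1905i + 0.1429j - 0.1905k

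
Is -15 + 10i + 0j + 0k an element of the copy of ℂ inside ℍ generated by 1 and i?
Yes. The quaternion -15 + 10i has j- and k-coefficients y = z = 0, so it lies in the complex subalgebra spanned by 1 and i.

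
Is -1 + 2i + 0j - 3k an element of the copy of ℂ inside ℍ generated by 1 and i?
No. The quaternion -1 + 2i - 3k has j-coefficient y = 0 and k-coefficient z = -3, not both zero, so it does not lie in the complex subalgebra spanned by 1 and i.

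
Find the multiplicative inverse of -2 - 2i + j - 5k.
-0.0588 + 0.0588i - 0.0294j + 0.1471k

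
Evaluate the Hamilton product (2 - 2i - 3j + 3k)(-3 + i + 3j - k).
8 + 2i + 16j - 14k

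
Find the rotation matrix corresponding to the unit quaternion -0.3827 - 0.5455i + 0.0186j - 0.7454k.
[[-0.1119, -0.5908, 0.799], [0.5502, -0.7064, -0.4453], [0.8275, 0.3898, 0.4042]]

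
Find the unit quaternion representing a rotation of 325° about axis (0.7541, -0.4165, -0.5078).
-0.9537 + 0.2268i - 0.1252j - 0.1527k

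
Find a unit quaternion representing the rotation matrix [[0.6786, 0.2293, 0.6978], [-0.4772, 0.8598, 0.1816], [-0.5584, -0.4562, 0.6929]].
0.8988 - 0.1774i + 0.3494j - 0.1965k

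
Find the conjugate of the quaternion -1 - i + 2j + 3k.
-1 + i - 2j - 3k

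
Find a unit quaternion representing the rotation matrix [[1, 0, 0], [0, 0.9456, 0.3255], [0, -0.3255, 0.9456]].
0.9863 - 0.165i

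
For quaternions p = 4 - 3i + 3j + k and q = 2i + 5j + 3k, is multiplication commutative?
No: pq = -12 + 12i + 31j - 9k ≠ -12 + 4i + 9j + 33k = qp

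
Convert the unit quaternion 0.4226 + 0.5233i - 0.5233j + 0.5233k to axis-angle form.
axis = (√3/3, -√3/3, √3/3), θ = 130°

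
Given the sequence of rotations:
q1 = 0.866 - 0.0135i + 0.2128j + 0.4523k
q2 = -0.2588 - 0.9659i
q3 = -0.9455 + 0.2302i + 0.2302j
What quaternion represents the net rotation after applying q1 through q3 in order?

q2 · q1 = -0.2372 - 0.833i + 0.3818j - 0.3226k
q3 · q2 · q1 = 0.3281 + 0.6587i - 0.3413j + 0.5847k
0.3281 + 0.6587i - 0.3413j + 0.5847k


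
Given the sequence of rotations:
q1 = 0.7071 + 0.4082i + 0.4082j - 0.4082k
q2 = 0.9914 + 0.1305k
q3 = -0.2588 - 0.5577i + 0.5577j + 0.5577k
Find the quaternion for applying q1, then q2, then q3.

q2 · q1 = 0.7543 + 0.3514i + 0.458j - 0.3124k
q3 · q2 · q1 = -0.0804 - 0.9413i + 0.3239j + 0.0501k
-0.0804 - 0.9413i + 0.3239j + 0.0501k


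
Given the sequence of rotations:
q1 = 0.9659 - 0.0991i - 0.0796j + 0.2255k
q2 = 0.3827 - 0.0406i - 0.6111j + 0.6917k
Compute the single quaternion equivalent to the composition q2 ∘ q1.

q2 · q1 = 0.161 - 0.1599i - 0.6801j + 0.6971k
0.161 - 0.1599i - 0.6801j + 0.6971k


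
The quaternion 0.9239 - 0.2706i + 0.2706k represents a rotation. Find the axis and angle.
axis = (-√2/2, 0, √2/2), θ = π/4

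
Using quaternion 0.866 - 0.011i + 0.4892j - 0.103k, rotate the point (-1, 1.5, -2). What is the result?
(-1.948, 1.82, -0.377)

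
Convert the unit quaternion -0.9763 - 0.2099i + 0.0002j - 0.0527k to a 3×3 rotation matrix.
[[0.9944, -0.103, 0.0217], [0.1028, 0.9063, -0.4099], [0.0225, 0.4098, 0.9119]]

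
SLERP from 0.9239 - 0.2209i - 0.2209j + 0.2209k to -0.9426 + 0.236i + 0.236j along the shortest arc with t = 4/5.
0.9426 - 0.2339i - 0.2339j + 0.0445k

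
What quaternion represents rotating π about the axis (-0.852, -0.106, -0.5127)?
-0.852i - 0.106j - 0.5127k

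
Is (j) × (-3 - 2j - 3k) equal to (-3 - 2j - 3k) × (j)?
No: pq = 2 - 3i - 3j ≠ 2 + 3i - 3j = qp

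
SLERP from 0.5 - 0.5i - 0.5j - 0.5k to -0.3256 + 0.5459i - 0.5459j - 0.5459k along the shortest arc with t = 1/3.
0.2627 - 0.1591i - 0.6729j - 0.6729k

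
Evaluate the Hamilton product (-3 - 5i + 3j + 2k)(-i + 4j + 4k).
-25 + 7i + 6j - 29k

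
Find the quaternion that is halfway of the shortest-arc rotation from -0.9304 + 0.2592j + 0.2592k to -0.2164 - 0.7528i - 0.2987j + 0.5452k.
-0.7209 - 0.4732i - 0.0248j + 0.5057k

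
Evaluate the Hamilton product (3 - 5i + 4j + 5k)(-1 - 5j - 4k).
37 + 14i - 39j + 8k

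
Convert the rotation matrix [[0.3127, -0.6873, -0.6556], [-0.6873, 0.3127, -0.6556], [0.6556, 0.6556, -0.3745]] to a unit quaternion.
0.5592 + 0.5862i - 0.5862j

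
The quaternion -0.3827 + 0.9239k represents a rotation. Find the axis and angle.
axis = (0, 0, 1), θ = 5π/4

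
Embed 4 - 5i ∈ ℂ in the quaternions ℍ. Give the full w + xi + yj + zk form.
4 - 5i + 0j + 0k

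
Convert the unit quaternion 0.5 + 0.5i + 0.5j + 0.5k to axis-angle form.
axis = (√3/3, √3/3, √3/3), θ = 2π/3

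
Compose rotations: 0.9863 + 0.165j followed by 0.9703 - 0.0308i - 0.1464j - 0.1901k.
0.9812 + 0.001i + 0.0157j - 0.1926k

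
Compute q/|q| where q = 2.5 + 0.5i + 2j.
0.7715 + 0.1543i + 0.6172j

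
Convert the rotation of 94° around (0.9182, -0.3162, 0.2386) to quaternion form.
0.682 + 0.6715i - 0.2313j + 0.1745k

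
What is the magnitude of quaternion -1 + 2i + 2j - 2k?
√13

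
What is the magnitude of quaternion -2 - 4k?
√20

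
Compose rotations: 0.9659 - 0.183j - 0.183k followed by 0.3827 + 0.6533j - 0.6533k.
0.3696 - 0.2391i + 0.561j - 0.7011k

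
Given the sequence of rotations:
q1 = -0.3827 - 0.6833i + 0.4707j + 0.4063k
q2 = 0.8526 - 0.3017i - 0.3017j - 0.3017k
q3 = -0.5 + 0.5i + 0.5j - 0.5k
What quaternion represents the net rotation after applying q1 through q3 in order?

q2 · q1 = -0.2679 - 0.4477i + 0.8455j + 0.1137k
q3 · q2 · q1 = -0.0081 + 0.5695i - 0.3897j + 0.7237k
-0.0081 + 0.5695i - 0.3897j + 0.7237k


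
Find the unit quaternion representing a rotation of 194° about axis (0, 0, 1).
-0.1219 + 0.9925k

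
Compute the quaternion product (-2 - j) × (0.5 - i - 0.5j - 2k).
-1.5 + 4i + 0.5j + 3k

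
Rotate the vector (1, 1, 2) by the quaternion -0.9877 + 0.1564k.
(1.26, 0.642, 2)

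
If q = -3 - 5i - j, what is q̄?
-3 + 5i + j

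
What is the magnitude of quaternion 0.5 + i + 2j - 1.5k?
2.739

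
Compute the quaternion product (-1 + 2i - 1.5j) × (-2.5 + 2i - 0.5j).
-2.25 - 7i + 4.25j + 2k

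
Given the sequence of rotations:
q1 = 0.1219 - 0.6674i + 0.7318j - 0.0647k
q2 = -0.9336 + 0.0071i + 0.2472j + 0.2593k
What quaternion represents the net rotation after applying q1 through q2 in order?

q2 · q1 = -0.2732 + 0.4182i - 0.8257j + 0.2622k
-0.2732 + 0.4182i - 0.8257j + 0.2622k


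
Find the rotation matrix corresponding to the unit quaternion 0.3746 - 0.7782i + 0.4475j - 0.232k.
[[0.4918, -0.5227, 0.6964], [-0.8703, -0.3188, 0.3754], [0.0258, -0.7907, -0.6117]]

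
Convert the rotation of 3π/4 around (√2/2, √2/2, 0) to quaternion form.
0.3827 + 0.6533i + 0.6533j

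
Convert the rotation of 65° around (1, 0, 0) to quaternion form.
0.8434 + 0.5373i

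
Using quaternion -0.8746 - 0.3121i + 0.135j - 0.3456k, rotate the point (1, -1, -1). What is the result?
(1.434, 0.593, -0.769)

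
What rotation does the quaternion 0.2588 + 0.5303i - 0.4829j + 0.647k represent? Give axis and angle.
axis = (0.549, -0.4999, 0.6698), θ = 5π/6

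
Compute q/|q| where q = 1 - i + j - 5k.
0.189 - 0.189i + 0.189j - 0.9449k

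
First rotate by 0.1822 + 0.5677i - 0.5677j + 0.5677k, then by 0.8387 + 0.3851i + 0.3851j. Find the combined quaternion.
0.1528 + 0.7649i - 0.6246j + 0.0389k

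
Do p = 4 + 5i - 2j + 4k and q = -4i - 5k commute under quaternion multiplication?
No: pq = 40 - 6i + 9j - 28k ≠ 40 - 26i - 9j - 12k = qp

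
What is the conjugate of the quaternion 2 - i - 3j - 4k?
2 + i + 3j + 4k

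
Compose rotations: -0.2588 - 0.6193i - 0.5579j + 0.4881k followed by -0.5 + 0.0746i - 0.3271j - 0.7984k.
0.3828 - 0.3147i + 0.8216j - 0.2816k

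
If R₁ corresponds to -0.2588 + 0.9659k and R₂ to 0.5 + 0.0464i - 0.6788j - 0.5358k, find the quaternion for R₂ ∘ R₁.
0.3881 - 0.6677i + 0.1309j + 0.6216k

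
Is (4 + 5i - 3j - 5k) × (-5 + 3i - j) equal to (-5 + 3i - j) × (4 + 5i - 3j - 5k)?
No: pq = -38 - 18i - 4j + 29k ≠ -38 - 8i + 26j + 21k = qp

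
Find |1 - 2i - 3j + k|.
√15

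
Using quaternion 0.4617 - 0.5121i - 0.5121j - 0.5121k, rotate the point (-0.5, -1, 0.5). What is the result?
(-0.947, 0.522, -0.575)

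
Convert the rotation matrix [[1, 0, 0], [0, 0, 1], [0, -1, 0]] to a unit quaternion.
0.7071 - 0.7071i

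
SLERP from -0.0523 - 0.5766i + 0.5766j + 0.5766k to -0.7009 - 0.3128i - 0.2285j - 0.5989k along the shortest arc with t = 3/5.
0.4858 - 0.0694i + 0.4655j + 0.7365k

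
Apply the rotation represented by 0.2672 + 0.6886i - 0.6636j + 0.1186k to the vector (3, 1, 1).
(-0.895, -3.053, 0.935)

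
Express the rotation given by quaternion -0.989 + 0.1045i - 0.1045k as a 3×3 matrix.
[[0.9782, -0.2067, -0.0218], [0.2067, 0.9563, 0.2067], [-0.0218, -0.2067, 0.9782]]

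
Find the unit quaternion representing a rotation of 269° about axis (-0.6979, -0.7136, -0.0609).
-0.7009 - 0.4978i - 0.509j - 0.0434k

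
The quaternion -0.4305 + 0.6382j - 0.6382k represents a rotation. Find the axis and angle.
axis = (0, √2/2, -√2/2), θ = 231°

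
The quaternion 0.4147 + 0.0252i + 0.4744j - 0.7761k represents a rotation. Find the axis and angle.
axis = (0.0277, 0.5213, -0.8529), θ = 131°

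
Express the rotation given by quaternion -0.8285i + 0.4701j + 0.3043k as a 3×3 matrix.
[[0.3728, -0.779, -0.5042], [-0.779, -0.558, 0.2861], [-0.5042, 0.2861, -0.8148]]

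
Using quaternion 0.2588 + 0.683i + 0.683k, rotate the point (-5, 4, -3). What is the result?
(-4.548, -4.171, -3.452)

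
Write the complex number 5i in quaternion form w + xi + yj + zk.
0 + 5i + 0j + 0k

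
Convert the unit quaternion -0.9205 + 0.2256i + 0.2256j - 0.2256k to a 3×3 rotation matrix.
[[0.7964, -0.3135, -0.5171], [0.5171, 0.7964, 0.3135], [0.3135, -0.5171, 0.7964]]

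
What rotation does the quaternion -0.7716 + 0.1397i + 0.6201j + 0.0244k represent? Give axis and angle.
axis = (0.2196, 0.9748, 0.0384), θ = 281°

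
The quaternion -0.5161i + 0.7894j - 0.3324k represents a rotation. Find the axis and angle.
axis = (-0.5161, 0.7894, -0.3324), θ = π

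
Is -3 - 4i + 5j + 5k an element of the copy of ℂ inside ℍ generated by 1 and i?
No. The quaternion -3 - 4i + 5j + 5k has j-coefficient y = 5 and k-coefficient z = 5, not both zero, so it does not lie in the complex subalgebra spanned by 1 and i.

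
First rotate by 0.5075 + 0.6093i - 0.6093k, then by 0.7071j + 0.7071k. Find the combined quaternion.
0.4308 - 0.4308i + 0.7897j - 0.072k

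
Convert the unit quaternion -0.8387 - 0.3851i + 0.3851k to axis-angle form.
axis = (-√2/2, 0, √2/2), θ = 294°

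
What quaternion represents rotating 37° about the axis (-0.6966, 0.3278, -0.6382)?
0.9483 - 0.221i + 0.104j - 0.2025k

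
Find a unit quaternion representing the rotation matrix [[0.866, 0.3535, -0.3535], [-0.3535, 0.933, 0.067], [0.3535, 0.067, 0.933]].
0.9659 - 0.183j - 0.183k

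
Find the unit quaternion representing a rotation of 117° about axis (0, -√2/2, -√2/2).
0.5225 - 0.6029j - 0.6029k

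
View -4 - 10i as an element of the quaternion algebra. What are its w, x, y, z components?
-4 - 10i + 0j + 0k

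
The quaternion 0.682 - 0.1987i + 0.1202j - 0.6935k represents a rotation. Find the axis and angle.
axis = (-0.2717, 0.1644, -0.9482), θ = 94°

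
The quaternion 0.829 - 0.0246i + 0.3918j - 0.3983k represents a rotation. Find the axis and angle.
axis = (-0.044, 0.7006, -0.7122), θ = 68°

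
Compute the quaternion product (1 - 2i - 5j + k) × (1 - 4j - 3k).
-16 + 17i - 15j + 6k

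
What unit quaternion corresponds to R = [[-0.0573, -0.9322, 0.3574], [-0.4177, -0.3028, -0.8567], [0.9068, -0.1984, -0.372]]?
0.2588 + 0.6359i - 0.5307j + 0.497k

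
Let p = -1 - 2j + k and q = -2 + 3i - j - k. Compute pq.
1 + 8j + 5k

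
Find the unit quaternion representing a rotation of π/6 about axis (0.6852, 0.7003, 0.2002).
0.9659 + 0.1773i + 0.1813j + 0.0518k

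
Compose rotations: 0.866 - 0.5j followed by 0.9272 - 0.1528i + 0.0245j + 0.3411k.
0.8152 + 0.0382i - 0.4424j + 0.3718k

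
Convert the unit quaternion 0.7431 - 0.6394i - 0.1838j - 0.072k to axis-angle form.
axis = (-0.9555, -0.2747, -0.1076), θ = 84°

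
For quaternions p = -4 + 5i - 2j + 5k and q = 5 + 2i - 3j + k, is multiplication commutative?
No: pq = -41 + 30i + 7j + 10k ≠ -41 + 4i - 3j + 32k = qp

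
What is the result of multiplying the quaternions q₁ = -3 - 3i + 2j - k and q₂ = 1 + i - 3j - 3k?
3 - 15i + j + 15k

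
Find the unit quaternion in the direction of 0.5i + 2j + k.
0.2182i + 0.8729j + 0.4364k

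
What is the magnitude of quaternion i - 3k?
√10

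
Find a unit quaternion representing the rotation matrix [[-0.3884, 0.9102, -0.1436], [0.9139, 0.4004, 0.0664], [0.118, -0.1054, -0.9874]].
-0.0785 + 0.5474i + 0.8331j - 0.0117k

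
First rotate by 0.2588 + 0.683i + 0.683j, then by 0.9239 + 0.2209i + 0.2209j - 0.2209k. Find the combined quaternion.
-0.0626 + 0.8391i + 0.5373j - 0.0572k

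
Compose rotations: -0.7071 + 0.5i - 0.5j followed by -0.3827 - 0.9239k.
0.2706 - 0.6533i - 0.2706j + 0.6533k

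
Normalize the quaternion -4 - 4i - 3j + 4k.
-0.5298 - 0.5298i - 0.3974j + 0.5298k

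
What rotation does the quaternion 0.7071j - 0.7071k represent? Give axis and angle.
axis = (0, √2/2, -√2/2), θ = π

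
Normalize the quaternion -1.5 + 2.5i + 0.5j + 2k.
-0.4201 + 0.7001i + 0.14j + 0.5601k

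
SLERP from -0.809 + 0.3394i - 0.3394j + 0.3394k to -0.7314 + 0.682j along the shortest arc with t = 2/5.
-0.9354 + 0.2403i + 0.0979j + 0.2403k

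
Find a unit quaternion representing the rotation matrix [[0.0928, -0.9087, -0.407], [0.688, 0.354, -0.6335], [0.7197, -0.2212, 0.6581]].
0.7254 + 0.1421i - 0.3883j + 0.5503k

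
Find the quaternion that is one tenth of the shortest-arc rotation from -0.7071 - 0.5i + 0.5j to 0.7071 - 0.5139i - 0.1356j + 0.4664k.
-0.7657 - 0.4079i + 0.4935j - 0.0614k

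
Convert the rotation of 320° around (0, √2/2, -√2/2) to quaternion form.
-0.9397 + 0.2418j - 0.2418k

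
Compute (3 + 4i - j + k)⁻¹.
0.1111 - 0.1481i + 0.037j - 0.037k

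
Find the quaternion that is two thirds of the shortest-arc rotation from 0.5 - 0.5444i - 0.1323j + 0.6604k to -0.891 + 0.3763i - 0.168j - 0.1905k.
0.8038 - 0.4595i + 0.0699j + 0.3712k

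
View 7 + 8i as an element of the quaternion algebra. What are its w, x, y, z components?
7 + 8i + 0j + 0k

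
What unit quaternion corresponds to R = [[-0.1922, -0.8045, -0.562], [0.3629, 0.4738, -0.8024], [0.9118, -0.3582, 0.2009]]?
0.6088 + 0.1824i - 0.6052j + 0.4794k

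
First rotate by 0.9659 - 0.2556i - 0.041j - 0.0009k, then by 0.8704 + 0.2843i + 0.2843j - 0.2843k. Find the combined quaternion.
0.9248 + 0.0402i + 0.3118j - 0.2144k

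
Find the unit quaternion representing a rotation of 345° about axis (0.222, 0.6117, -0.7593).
-0.9914 + 0.029i + 0.0798j - 0.0991k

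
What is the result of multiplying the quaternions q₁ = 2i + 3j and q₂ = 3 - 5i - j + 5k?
13 + 21i - j + 13k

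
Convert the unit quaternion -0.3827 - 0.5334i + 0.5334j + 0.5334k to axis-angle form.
axis = (-√3/3, √3/3, √3/3), θ = 5π/4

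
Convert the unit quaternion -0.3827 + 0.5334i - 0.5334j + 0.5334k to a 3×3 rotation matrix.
[[-0.1381, -0.1608, 0.9773], [-0.9773, -0.1381, -0.1608], [0.1608, -0.9773, -0.1381]]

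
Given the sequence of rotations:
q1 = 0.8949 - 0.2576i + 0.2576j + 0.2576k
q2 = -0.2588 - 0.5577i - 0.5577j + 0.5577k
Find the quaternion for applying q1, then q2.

q2 · q1 = -0.3753 - 0.7197i - 0.5658j + 0.1451k
-0.3753 - 0.7197i - 0.5658j + 0.1451k


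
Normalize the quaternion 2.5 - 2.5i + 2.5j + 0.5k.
0.5735 - 0.5735i + 0.5735j + 0.1147k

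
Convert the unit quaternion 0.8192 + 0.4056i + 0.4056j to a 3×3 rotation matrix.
[[0.671, 0.329, 0.6645], [0.329, 0.671, -0.6645], [-0.6645, 0.6645, 0.342]]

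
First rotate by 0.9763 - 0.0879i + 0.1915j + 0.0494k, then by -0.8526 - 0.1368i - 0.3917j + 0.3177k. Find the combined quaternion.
-0.7851 - 0.1388i - 0.5669j + 0.2074k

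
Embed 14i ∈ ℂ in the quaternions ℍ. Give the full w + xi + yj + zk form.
0 + 14i + 0j + 0k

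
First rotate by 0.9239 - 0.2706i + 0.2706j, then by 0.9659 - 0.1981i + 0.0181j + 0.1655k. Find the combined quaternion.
0.8339 - 0.4892i + 0.2333j + 0.1042k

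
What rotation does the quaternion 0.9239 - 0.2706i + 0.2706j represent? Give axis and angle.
axis = (-√2/2, √2/2, 0), θ = π/4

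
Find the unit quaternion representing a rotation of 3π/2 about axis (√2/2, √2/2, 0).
-0.7071 + 0.5i + 0.5j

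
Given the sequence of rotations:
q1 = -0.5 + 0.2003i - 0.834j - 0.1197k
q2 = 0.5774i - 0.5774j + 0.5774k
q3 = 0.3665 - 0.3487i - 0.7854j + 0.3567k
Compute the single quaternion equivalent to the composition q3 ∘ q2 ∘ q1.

q2 · q1 = -0.5281 + 0.262i + 0.4735j - 0.6546k
q3 · q2 · q1 = 0.5032 + 0.6254i + 0.4535j - 0.3876k
0.5032 + 0.6254i + 0.4535j - 0.3876k


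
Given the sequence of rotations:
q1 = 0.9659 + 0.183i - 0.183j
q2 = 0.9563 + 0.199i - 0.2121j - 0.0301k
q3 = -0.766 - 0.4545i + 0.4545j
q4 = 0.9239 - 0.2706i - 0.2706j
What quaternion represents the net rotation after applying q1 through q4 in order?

q2 · q1 = 0.8485 + 0.3617i - 0.3854j - 0.0267k
q3 · q2 · q1 = -0.3104 - 0.6748i + 0.6687j + 0.0312k
q4 · q3 · q2 · q1 = -0.2884 - 0.5479i + 0.7102j - 0.3347k
-0.2884 - 0.5479i + 0.7102j - 0.3347k


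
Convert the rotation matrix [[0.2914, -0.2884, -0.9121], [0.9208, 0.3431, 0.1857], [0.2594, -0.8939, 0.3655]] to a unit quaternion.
0.7071 - 0.3817i - 0.4142j + 0.4275k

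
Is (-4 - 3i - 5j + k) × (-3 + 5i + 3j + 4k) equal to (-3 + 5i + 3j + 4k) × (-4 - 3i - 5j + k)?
No: pq = 38 - 34i + 20j - 3k ≠ 38 + 12i - 14j - 35k = qp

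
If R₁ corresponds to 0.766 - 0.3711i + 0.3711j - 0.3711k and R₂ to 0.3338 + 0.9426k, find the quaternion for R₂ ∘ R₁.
0.6055 - 0.4737i - 0.2259j + 0.5982k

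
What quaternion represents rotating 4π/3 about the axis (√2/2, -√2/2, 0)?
-0.5 + 0.6124i - 0.6124j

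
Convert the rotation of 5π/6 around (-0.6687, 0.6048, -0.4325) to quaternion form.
0.2588 - 0.6459i + 0.5842j - 0.4178k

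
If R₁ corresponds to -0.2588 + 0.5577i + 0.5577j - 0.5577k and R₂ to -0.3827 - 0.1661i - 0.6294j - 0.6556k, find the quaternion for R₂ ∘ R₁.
0.1771 + 0.5462i - 0.5088j + 0.6415k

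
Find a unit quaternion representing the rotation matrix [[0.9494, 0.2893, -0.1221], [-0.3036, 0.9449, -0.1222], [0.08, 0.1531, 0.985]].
0.9848 + 0.0699i - 0.0513j - 0.1505k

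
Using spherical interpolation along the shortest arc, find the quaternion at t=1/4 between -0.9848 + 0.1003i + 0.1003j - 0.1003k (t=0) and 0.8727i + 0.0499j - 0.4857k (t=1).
-0.8735 + 0.3972i + 0.1066j - 0.2605k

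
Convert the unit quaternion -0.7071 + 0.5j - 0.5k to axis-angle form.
axis = (0, √2/2, -√2/2), θ = 3π/2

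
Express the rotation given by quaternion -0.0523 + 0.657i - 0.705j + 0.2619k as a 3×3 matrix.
[[-0.1312, -0.899, 0.4179], [-0.9538, -0.0005, -0.3006], [0.2704, -0.438, -0.8573]]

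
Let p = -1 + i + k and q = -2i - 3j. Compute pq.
2 + 5i + j - 3k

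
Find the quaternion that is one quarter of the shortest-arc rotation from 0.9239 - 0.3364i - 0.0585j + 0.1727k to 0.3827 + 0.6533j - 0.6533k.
0.9374 - 0.2936i + 0.1725j - 0.0728k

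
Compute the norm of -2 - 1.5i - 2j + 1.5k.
3.536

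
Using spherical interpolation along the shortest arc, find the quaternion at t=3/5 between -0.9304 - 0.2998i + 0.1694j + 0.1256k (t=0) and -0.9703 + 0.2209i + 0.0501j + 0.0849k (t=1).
-0.9892 + 0.0118i + 0.1017j + 0.105k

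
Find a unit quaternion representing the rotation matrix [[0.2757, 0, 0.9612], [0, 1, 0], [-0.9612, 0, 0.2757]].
0.7987 + 0.6018j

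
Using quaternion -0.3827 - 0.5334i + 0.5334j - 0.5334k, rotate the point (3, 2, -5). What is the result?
(-3.173, 4.128, 3.301)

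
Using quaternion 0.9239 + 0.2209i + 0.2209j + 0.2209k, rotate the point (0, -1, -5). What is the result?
(-2.218, 0.748, -4.53)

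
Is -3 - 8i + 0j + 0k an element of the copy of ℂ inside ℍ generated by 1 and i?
Yes. The quaternion -3 - 8i has j- and k-coefficients y = z = 0, so it lies in the complex subalgebra spanned by 1 and i.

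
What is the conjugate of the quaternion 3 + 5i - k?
3 - 5i + k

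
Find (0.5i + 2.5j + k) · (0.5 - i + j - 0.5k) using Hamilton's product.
-1.5 - 2i + 0.5j + 3.5k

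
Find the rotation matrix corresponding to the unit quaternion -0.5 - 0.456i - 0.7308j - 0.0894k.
[[-0.0841, 0.5771, 0.8123], [0.7559, 0.5681, -0.3253], [-0.6493, 0.5867, -0.484]]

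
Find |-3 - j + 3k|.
√19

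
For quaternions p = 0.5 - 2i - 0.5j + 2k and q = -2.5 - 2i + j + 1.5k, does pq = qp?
No: pq = -7.75 + 1.25i + 0.75j - 7.25k ≠ -7.75 + 6.75i + 2.75j - 1.25k = qp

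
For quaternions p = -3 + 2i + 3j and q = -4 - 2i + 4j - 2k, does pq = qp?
No: pq = 4 - 8i - 20j + 20k ≠ 4 + 4i - 28j - 8k = qp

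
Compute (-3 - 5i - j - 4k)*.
-3 + 5i + j + 4k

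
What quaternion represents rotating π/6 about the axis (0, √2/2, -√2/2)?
0.9659 + 0.183j - 0.183k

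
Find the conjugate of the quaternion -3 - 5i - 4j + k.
-3 + 5i + 4j - k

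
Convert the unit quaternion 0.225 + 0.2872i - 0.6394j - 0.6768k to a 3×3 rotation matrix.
[[-0.7338, -0.0627, -0.6765], [-0.6718, -0.0811, 0.7363], [-0.101, 0.9947, 0.0174]]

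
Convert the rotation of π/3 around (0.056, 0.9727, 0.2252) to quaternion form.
0.866 + 0.028i + 0.4864j + 0.1126k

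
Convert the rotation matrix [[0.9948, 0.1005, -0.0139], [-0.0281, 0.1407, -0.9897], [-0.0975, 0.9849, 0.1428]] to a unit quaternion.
0.7547 + 0.6541i + 0.0277j - 0.0426k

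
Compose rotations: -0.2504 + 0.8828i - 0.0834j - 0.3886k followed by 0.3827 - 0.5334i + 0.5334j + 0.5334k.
0.6268 + 0.3086i + 0.0981j - 0.7087k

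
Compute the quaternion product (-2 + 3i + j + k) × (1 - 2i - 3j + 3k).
4 + 13i - 4j - 12k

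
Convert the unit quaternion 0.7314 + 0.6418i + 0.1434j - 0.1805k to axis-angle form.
axis = (0.9411, 0.2103, -0.2647), θ = 86°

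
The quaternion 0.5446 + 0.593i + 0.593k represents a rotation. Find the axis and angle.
axis = (√2/2, 0, √2/2), θ = 114°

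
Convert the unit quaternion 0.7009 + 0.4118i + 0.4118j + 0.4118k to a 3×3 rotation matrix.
[[0.3217, -0.2381, 0.9164], [0.9164, 0.3217, -0.2381], [-0.2381, 0.9164, 0.3217]]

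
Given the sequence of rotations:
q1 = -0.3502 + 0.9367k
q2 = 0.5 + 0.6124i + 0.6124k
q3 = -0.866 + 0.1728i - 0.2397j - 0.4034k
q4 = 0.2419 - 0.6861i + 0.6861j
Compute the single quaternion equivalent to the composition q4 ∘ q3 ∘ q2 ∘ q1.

q2 · q1 = -0.7487 - 0.2145i - 0.5736j + 0.2539k
q3 · q2 · q1 = 0.6504 - 0.2359i + 0.7189j - 0.0684k
q4 · q3 · q2 · q1 = -0.4978 - 0.5502i + 0.5732j - 0.3479k
-0.4978 - 0.5502i + 0.5732j - 0.3479k


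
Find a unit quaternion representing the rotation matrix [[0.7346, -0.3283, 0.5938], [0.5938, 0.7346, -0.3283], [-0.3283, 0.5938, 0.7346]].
0.895 + 0.2576i + 0.2576j + 0.2576k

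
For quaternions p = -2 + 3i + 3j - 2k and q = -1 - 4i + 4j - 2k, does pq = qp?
No: pq = -2 + 7i + 3j + 30k ≠ -2 + 3i - 25j - 18k = qp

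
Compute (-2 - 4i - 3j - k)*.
-2 + 4i + 3j + k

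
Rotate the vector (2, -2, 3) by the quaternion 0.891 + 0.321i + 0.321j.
(2.892, -2.892, -0.525)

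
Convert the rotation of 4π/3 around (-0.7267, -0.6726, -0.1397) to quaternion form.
-0.5 - 0.6293i - 0.5825j - 0.121k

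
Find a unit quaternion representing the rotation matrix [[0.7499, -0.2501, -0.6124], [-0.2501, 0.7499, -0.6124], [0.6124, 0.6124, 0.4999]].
0.866 + 0.3536i - 0.3536j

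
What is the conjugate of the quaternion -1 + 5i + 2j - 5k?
-1 - 5i - 2j + 5k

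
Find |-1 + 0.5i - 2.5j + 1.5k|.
3.122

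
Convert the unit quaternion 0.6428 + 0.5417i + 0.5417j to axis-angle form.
axis = (√2/2, √2/2, 0), θ = 100°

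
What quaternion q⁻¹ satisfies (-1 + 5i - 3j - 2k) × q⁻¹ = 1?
-0.0256 - 0.1282i + 0.0769j + 0.0513k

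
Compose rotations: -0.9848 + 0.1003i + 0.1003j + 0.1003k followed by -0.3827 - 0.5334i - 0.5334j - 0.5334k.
0.5374 + 0.4869i + 0.4869j + 0.4869k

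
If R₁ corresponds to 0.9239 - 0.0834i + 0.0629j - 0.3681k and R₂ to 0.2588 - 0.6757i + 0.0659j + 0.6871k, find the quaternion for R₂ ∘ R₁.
0.4315 - 0.7133i - 0.2289j + 0.5025k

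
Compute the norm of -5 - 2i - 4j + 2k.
7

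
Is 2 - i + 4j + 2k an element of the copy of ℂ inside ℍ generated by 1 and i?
No. The quaternion 2 - i + 4j + 2k has j-coefficient y = 4 and k-coefficient z = 2, not both zero, so it does not lie in the complex subalgebra spanned by 1 and i.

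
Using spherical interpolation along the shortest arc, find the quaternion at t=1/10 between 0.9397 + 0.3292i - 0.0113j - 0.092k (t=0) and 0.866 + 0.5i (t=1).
0.9341 + 0.347i - 0.0102j - 0.0829k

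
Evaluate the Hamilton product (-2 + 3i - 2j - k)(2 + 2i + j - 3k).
-11 + 9i + j + 11k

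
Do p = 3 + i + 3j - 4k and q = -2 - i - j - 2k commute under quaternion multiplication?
No: pq = -10 - 15i - 3j + 4k ≠ -10 + 5i - 15j = qp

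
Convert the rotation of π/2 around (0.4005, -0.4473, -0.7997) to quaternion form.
0.7071 + 0.2832i - 0.3163j - 0.5655k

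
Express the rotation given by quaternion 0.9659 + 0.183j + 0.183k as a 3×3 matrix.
[[0.866, -0.3535, 0.3535], [0.3535, 0.933, 0.067], [-0.3535, 0.067, 0.933]]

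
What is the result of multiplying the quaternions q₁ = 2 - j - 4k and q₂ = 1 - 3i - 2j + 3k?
12 - 17i + 7j - k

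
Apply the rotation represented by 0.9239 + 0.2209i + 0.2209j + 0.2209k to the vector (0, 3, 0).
(-0.932, 2.414, 1.517)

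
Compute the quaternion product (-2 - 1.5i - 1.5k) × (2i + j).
3 - 2.5i - 5j - 1.5k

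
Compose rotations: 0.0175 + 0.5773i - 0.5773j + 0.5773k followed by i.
-0.5773 + 0.0175i - 0.5773j - 0.5773k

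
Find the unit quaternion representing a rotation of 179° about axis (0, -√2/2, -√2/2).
0.0087 - 0.7071j - 0.7071k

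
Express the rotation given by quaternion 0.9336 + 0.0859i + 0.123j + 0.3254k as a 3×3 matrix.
[[0.758, -0.5865, 0.2856], [0.6287, 0.7735, -0.0803], [-0.1738, 0.2404, 0.955]]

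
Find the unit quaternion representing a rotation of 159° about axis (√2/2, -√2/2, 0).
0.1822 + 0.6953i - 0.6953j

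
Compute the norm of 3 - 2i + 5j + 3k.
√47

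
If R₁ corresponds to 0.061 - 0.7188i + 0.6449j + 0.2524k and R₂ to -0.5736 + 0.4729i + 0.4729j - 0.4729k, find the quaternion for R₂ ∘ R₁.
0.1193 + 0.8655i - 0.1205j + 0.4713k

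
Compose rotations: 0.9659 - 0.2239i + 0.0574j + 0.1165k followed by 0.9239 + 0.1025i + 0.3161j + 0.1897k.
0.8751 - 0.0819i + 0.3039j + 0.3675k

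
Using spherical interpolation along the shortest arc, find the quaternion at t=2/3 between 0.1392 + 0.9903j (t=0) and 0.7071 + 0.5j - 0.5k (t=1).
0.5661 + 0.7402j - 0.3628k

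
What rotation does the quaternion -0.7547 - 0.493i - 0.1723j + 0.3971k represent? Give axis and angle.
axis = (-0.7514, -0.2626, 0.6053), θ = 278°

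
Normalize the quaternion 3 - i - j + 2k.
0.7746 - 0.2582i - 0.2582j + 0.5164k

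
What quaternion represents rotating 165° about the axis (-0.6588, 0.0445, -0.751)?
0.1305 - 0.6532i + 0.0441j - 0.7446k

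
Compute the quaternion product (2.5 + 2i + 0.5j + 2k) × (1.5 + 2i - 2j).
0.75 + 12i - 0.25j - 2k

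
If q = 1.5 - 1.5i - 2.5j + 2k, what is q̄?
1.5 + 1.5i + 2.5j - 2k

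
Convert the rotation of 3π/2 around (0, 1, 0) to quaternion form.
-0.7071 + 0.7071j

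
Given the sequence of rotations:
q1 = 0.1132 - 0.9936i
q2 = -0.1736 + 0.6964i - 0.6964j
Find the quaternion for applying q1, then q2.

q2 · q1 = 0.6723 + 0.2513i - 0.0788j - 0.6919k
0.6723 + 0.2513i - 0.0788j - 0.6919k


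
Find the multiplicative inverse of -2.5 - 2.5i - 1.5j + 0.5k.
-0.1667 + 0.1667i + 0.1j - 0.0333k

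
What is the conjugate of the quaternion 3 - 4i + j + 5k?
3 + 4i - j - 5k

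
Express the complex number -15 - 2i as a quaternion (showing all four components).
-15 - 2i + 0j + 0k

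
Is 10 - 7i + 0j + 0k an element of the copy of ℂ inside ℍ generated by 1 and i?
Yes. The quaternion 10 - 7i has j- and k-coefficients y = z = 0, so it lies in the complex subalgebra spanned by 1 and i.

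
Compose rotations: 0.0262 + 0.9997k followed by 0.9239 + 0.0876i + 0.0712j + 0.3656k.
-0.3413 + 0.0735i - 0.0857j + 0.9332k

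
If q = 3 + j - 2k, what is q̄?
3 - j + 2k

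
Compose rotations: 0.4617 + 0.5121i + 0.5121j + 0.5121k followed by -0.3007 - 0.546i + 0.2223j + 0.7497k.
-0.357 - 0.6762i + 0.6122j - 0.2013k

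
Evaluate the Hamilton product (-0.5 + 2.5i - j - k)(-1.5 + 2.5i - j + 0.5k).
-6 - 6.5i - 1.75j + 1.25k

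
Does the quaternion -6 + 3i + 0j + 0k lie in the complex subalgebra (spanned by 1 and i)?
Yes. The quaternion -6 + 3i has j- and k-coefficients y = z = 0, so it lies in the complex subalgebra spanned by 1 and i.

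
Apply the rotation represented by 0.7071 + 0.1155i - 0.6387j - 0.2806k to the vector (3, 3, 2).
(-1.108, 1.205, 4.396)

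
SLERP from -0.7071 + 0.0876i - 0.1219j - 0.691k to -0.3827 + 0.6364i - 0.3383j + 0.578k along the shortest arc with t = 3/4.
0.0846 - 0.5494i + 0.2638j - 0.7883k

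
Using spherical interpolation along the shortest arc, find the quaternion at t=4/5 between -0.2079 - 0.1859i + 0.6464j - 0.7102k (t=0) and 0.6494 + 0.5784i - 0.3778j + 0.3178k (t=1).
-0.5853 - 0.5215i + 0.4565j - 0.4208k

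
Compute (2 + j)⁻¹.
0.4 - 0.2j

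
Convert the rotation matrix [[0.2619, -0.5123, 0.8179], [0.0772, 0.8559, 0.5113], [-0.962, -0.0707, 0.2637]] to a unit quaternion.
0.7716 - 0.1886i + 0.5767j + 0.191k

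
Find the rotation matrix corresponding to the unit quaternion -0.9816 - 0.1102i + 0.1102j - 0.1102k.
[[0.9514, -0.2406, -0.1921], [0.1921, 0.9514, -0.2406], [0.2406, 0.1921, 0.9514]]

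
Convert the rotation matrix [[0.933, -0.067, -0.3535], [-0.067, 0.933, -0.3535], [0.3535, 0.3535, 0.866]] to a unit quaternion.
0.9659 + 0.183i - 0.183j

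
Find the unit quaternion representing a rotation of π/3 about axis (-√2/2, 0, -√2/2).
0.866 - 0.3536i - 0.3536k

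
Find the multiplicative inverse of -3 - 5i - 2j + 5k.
-0.0476 + 0.0794i + 0.0317j - 0.0794k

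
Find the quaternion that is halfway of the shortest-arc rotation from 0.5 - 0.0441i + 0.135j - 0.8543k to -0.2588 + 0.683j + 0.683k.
0.4215 - 0.0245i - 0.3044j - 0.8539k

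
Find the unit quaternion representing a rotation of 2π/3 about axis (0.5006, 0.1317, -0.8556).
0.5 + 0.4335i + 0.1141j - 0.741k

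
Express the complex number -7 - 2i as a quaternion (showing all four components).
-7 - 2i + 0j + 0k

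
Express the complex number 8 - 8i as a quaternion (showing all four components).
8 - 8i + 0j + 0k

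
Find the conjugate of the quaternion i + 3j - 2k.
-i - 3j + 2k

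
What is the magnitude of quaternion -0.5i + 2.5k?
2.55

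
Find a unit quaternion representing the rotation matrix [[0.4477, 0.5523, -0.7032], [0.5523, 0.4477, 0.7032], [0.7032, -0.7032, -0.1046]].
0.6691 - 0.5255i - 0.5255j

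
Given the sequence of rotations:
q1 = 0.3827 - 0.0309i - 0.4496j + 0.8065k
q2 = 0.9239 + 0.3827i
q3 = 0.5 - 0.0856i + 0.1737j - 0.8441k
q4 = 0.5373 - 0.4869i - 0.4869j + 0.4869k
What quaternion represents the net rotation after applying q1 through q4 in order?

q2 · q1 = 0.3654 + 0.1179i - 0.724j + 0.5731k
q3 · q2 · q1 = 0.8023 - 0.4839i - 0.349j + 0.0196k
q4 · q3 · q2 · q1 = 0.016 - 0.4903i - 0.8042j + 0.3355k
0.016 - 0.4903i - 0.8042j + 0.3355k


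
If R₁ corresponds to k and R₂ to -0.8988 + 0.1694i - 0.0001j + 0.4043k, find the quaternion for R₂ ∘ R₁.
-0.4043 - 0.0001i - 0.1694j - 0.8988k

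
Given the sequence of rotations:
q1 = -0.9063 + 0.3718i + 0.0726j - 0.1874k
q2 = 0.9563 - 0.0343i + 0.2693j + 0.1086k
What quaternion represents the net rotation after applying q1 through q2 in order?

q2 · q1 = -0.8531 + 0.3283i - 0.1407j - 0.3803k
-0.8531 + 0.3283i - 0.1407j - 0.3803k


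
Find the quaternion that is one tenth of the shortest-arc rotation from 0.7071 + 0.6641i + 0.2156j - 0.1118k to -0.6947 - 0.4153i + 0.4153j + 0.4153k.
0.7252 + 0.655i + 0.152j - 0.1483k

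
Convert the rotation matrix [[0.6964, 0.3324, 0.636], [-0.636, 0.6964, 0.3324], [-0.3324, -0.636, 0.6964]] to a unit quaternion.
0.8788 - 0.2755i + 0.2755j - 0.2755k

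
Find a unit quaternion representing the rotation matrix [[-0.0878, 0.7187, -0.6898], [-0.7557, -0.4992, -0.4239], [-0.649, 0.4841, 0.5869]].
-0.5 - 0.454i + 0.0204j + 0.7372k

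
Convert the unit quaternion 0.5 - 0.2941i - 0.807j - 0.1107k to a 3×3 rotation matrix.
[[-0.327, 0.5854, -0.7419], [0.364, 0.8025, 0.4728], [0.8721, -0.1154, -0.4755]]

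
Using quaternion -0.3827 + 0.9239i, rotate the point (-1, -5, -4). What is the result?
(-1, 0.707, 6.364)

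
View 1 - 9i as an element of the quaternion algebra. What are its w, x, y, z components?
1 - 9i + 0j + 0k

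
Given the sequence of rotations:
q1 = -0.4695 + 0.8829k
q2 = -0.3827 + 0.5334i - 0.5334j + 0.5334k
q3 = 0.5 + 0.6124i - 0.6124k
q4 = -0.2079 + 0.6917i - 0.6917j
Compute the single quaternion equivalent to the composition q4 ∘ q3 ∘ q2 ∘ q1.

q2 · q1 = -0.2913 - 0.7214i - 0.2205j - 0.5883k
q3 · q2 · q1 = -0.0641 - 0.6741i + 0.6918j - 0.2508k
q4 · q3 · q2 · q1 = 0.9581 + 0.2693i + 0.074j + 0.0644k
0.9581 + 0.2693i + 0.074j + 0.0644k


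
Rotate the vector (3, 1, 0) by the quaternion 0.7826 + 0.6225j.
(0.675, 1, -2.923)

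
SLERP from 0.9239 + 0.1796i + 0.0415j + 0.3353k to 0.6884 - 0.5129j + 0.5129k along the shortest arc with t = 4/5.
0.7645 + 0.0386i - 0.4127j + 0.4937k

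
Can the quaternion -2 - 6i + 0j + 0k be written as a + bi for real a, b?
Yes. The quaternion -2 - 6i has j- and k-coefficients y = z = 0, so it lies in the complex subalgebra spanned by 1 and i.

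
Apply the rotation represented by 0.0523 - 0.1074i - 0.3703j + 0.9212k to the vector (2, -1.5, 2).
(-2.391, 0.09, 2.127)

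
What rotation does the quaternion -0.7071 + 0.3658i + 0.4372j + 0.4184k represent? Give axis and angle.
axis = (0.5173, 0.6183, 0.5917), θ = 3π/2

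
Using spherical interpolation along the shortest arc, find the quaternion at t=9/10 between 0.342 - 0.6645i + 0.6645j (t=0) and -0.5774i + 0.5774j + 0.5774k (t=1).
0.0371 - 0.6i + 0.6j + 0.5279k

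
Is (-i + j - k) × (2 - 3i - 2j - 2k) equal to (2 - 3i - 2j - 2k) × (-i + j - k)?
No: pq = -3 - 6i + 3j + 3k ≠ -3 + 2i + j - 7k = qp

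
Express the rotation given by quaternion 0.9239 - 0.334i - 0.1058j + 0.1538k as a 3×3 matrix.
[[0.9303, -0.2135, -0.2982], [0.3549, 0.7296, 0.5846], [0.0928, -0.6497, 0.7545]]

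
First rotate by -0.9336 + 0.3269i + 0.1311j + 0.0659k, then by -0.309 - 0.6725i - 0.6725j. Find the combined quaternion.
0.5965 + 0.4825i + 0.6317j + 0.1113k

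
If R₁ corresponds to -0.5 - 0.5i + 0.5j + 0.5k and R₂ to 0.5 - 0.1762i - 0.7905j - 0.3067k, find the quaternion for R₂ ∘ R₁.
0.2105 - 0.4038i + 0.8867j - 0.08k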